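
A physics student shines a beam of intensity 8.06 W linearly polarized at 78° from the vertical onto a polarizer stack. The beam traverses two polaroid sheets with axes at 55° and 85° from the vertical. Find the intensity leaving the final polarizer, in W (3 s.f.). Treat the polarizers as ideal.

I₁ = 8.06 W · cos²(23°) = 6.829 W.
I₂ = I₁ · cos²(30°) = 6.829 · 0.75 = 5.122 W.

I ≈ 5.12 W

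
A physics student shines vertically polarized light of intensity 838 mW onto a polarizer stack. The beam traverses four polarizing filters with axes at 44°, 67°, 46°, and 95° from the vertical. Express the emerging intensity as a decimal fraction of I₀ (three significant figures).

I/I₀ ≈ 0.164

I₁ = 838 mW · cos²(44°) = 433.6 mW.
I₂ = I₁ · cos²(23°) = 433.6 · 0.8473 = 367.4 mW.
I₃ = I₂ · cos²(21°) = 367.4 · 0.8716 = 320.2 mW.
I₄ = I₃ · cos²(49°) = 320.2 · 0.4304 = 137.8 mW.
Transmitted fraction = 0.1645.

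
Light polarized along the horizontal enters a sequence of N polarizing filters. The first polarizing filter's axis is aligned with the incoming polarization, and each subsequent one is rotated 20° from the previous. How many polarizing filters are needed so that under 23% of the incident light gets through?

First polarizer is aligned with the polarization: full transmission.
Each further stage multiplies by cos²(20°) = 0.883.
After N polarizers: T = 0.883^(N−1). Require T < 0.23 ⇒ N−1 > ln(0.23)/ln(0.883) = 11.81, so N−1 ≥ 12 and N = 13.
Check: N=13 gives T = 0.2247 < 0.23; N=12 gives T = 0.2545.

N = 13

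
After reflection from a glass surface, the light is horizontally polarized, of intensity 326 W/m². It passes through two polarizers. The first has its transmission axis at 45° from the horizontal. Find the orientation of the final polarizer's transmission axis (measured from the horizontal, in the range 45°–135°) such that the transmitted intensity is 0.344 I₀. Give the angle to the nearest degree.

By Malus's law, I₁ = I₀ cos²(45° − 0°) = I₀ cos²(45°) = 0.5 I₀.
Need I₂/I₀ = 0.344, so cos²(θ − 45°) = 0.344 / 0.5 = 0.688.
θ − 45° = arccos(√0.688) = 34.0°, giving θ ≈ 45 + 34.0 = 79.0°.

θ ≈ 79°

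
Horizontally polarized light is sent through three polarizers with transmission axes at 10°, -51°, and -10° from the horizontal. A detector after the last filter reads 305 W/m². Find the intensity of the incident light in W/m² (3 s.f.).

I₀ ≈ 2350 W/m²

I₁ = I₀ cos²(10° − 0°) = I₀ cos²(10°) = 0.9698 I₀.
I₂ = I₁ cos²(-51° − 10°) = 0.9698 I₀ · cos²(61°) = 0.228 I₀.
I₃ = I₂ cos²(-10° + 51°) = 0.228 I₀ · cos²(41°) = 0.1298 I₀.
So 305 W/m² = 0.1298 I₀, giving I₀ = 305/0.1298 = 2349 W/m².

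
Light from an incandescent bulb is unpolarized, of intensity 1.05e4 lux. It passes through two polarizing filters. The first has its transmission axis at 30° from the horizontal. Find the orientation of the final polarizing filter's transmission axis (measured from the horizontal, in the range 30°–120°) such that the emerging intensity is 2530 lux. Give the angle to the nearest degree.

Unpolarized light through the first polarizer → I₁ = ½ I₀, now polarized at 30°.
Target fraction: 2530 / 1.05e4 lux = 0.241 of I₀.
Need I₂/I₀ = 0.241, so cos²(θ − 30°) = 0.241 / 0.5 = 0.4819.
θ − 30° = arccos(√0.4819) = 46.0°, giving θ ≈ 30 + 46.0 = 76.0°.

θ ≈ 76°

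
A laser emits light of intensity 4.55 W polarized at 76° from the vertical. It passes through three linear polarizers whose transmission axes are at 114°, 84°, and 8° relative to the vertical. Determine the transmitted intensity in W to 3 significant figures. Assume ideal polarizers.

I ≈ 0.124 W

By Malus's law, I₁ = 4.55 W · cos²(38°) = 2.825 W.
I₂ = I₁ · cos²(30°) = 2.825 · 0.75 = 2.119 W.
I₃ = I₂ · cos²(76°) = 2.119 · 0.05853 = 0.124 W.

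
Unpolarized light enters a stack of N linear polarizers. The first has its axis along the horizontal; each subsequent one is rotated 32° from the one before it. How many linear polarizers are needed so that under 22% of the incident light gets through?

First polarizer halves the unpolarized light: factor 1/2.
Each further stage multiplies by cos²(32°) = 0.7192.
After N polarizers: T = 0.5·0.7192^(N−1). Require T < 0.22 ⇒ N−1 > ln(0.22/0.5)/ln(0.7192) = 2.49, so N−1 ≥ 3 and N = 4.
Check: N=4 gives T = 0.186 < 0.22; N=3 gives T = 0.2586.

N = 4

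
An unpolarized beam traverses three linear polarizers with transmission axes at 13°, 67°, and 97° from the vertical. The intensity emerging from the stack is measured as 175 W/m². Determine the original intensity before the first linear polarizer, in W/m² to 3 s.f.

Unpolarized light through the first polarizer → I₁ = ½ I₀, now polarized at 13°.
I₂ = I₁ cos²(67° − 13°) = 0.5 I₀ · cos²(54°) = 0.1727 I₀.
I₃ = I₂ cos²(97° − 67°) = 0.1727 I₀ · cos²(30°) = 0.1296 I₀.
So 175 W/m² = 0.1296 I₀, giving I₀ = 175/0.1296 = 1351 W/m².

I₀ ≈ 1350 W/m²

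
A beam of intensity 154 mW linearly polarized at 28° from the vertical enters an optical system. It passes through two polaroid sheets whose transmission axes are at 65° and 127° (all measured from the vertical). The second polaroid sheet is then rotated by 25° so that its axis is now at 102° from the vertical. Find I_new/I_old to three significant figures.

I_new/I_old ≈ 2.89

Before rotation:
By Malus's law, I₁ = I₀ cos²(65° − 28°) = I₀ cos²(37°) = 0.6378 I₀.
I₂ = I₁ cos²(127° − 65°) = 0.6378 I₀ · cos²(62°) = 0.1406 I₀.
After rotation:
I₁ = I₀ cos²(65° − 28°) = I₀ cos²(37°) = 0.6378 I₀.
I₂ = I₁ cos²(102° − 65°) = 0.6378 I₀ · cos²(37°) = 0.4068 I₀.
Ratio = 0.4068 / 0.1406 = 2.894.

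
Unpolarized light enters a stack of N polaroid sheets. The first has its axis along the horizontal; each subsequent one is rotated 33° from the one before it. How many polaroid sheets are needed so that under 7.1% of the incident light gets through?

N = 7

First polarizer halves the unpolarized light: factor 1/2.
Each further stage multiplies by cos²(33°) = 0.7034.
After N polarizers: T = 0.5·0.7034^(N−1). Require T < 0.071 ⇒ N−1 > ln(0.071/0.5)/ln(0.7034) = 5.55, so N−1 ≥ 6 and N = 7.
Check: N=7 gives T = 0.06054 < 0.071; N=6 gives T = 0.08608.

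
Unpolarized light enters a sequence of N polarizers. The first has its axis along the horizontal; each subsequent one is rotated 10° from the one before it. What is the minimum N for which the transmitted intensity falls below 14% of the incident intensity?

N = 43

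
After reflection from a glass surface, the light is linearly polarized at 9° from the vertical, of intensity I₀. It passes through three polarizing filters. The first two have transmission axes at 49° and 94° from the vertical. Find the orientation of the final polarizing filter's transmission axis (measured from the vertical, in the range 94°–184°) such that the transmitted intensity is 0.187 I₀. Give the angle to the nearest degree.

By Malus's law, I₁ = I₀ cos²(49° − 9°) = I₀ cos²(40°) = 0.5868 I₀.
I₂ = I₁ cos²(94° − 49°) = 0.5868 I₀ · cos²(45°) = 0.2934 I₀.
Need I₃/I₀ = 0.187, so cos²(θ − 94°) = 0.187 / 0.2934 = 0.6373.
θ − 94° = arccos(√0.6373) = 37.0°, giving θ ≈ 94 + 37.0 = 131.0°.

θ ≈ 131°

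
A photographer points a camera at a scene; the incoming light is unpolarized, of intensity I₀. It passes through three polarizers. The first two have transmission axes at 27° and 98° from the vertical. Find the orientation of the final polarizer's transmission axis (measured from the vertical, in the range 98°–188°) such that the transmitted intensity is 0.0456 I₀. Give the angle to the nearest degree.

θ ≈ 120°

Unpolarized light through the first polarizer → I₁ = ½ I₀, now polarized at 27°.
I₂ = I₁ cos²(98° − 27°) = 0.5 I₀ · cos²(71°) = 0.053 I₀.
Need I₃/I₀ = 0.0456, so cos²(θ − 98°) = 0.0456 / 0.053 = 0.8604.
θ − 98° = arccos(√0.8604) = 21.9°, giving θ ≈ 98 + 21.9 = 119.9°.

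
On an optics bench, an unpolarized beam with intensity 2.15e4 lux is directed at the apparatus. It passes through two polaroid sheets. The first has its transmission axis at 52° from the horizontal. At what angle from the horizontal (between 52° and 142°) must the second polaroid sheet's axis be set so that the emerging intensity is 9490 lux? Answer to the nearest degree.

Unpolarized light through the first polarizer → I₁ = ½ I₀, now polarized at 52°.
Target fraction: 9490 / 2.15e4 lux = 0.4414 of I₀.
Need I₂/I₀ = 0.4414, so cos²(θ − 52°) = 0.4414 / 0.5 = 0.8828.
θ − 52° = arccos(√0.8828) = 20.0°, giving θ ≈ 52 + 20.0 = 72.0°.

θ ≈ 72°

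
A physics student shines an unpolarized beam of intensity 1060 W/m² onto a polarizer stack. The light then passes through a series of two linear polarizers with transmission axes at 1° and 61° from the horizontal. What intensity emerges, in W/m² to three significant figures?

I ≈ 133 W/m²

Unpolarized light through the first polarizer → I₁ = 1060 W/m²/2 = 530 W/m², polarized at 1°.
I₂ = I₁ · cos²(60°) = 530 · 0.25 = 132.5 W/m².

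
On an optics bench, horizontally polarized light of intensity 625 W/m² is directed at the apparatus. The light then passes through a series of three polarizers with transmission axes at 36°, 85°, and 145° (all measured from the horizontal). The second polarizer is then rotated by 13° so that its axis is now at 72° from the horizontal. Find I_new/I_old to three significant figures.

I_new/I_old ≈ 0.520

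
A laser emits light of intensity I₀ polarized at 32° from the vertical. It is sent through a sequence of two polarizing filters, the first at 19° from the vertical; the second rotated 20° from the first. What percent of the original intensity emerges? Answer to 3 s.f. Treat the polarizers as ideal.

≈ 83.8%

I₁ = I₀ cos²(19° − 32°) = I₀ cos²(13°) = 0.9494 I₀.
I₂ = I₁ cos²(20°) = 0.9494 · 0.883 I₀ = 0.8383 I₀.
That is 83.83% of the incident intensity.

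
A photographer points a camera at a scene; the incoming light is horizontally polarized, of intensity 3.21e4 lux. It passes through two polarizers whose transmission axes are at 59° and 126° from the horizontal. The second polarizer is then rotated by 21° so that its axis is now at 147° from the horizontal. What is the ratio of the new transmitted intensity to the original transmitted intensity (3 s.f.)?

Before rotation:
I₁ = I₀ cos²(59° − 0°) = I₀ cos²(59°) = 0.2653 I₀.
I₂ = I₁ cos²(126° − 59°) = 0.2653 I₀ · cos²(67°) = 0.0405 I₀.
After rotation:
I₁ = I₀ cos²(59° − 0°) = I₀ cos²(59°) = 0.2653 I₀.
I₂ = I₁ cos²(147° − 59°) = 0.2653 I₀ · cos²(88°) = 0.0003231 I₀.
Ratio = 0.0003231 / 0.0405 = 0.007978.

I_new/I_old ≈ 0.00798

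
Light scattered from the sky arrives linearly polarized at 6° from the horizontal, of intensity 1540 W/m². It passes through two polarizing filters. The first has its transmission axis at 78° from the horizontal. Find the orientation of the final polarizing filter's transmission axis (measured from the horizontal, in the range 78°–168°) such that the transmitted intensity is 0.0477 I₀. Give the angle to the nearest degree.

θ ≈ 123°

By Malus's law, I₁ = I₀ cos²(78° − 6°) = I₀ cos²(72°) = 0.09549 I₀.
Need I₂/I₀ = 0.0477, so cos²(θ − 78°) = 0.0477 / 0.09549 = 0.4995.
θ − 78° = arccos(√0.4995) = 45.0°, giving θ ≈ 78 + 45.0 = 123.0°.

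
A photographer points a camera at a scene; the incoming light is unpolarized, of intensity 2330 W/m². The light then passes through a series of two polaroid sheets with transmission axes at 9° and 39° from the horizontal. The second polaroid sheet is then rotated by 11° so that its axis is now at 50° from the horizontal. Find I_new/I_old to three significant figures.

Before rotation:
Unpolarized light through the first polarizer → I₁ = ½ I₀, now polarized at 9°.
I₂ = I₁ cos²(39° − 9°) = 0.5 I₀ · cos²(30°) = 0.375 I₀.
After rotation:
Unpolarized light through the first polarizer → I₁ = ½ I₀, now polarized at 9°.
I₂ = I₁ cos²(50° − 9°) = 0.5 I₀ · cos²(41°) = 0.2848 I₀.
Ratio = 0.2848 / 0.375 = 0.7594.

I_new/I_old ≈ 0.759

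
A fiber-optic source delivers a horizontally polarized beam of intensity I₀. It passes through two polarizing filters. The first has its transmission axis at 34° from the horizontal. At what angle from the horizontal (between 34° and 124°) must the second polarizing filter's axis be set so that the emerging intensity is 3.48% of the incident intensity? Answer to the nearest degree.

I₁ = I₀ cos²(34° − 0°) = I₀ cos²(34°) = 0.6873 I₀.
Need I₂/I₀ = 0.0348, so cos²(θ − 34°) = 0.0348 / 0.6873 = 0.05063.
θ − 34° = arccos(√0.05063) = 77.0°, giving θ ≈ 34 + 77.0 = 111.0°.

θ ≈ 111°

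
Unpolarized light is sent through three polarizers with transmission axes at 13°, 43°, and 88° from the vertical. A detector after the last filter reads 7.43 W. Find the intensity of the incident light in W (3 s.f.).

Unpolarized light through the first polarizer → I₁ = ½ I₀, now polarized at 13°.
I₂ = I₁ cos²(43° − 13°) = 0.5 I₀ · cos²(30°) = 0.375 I₀.
I₃ = I₂ cos²(88° − 43°) = 0.375 I₀ · cos²(45°) = 0.1875 I₀.
So 7.43 W = 0.1875 I₀, giving I₀ = 7.43/0.1875 = 39.63 W.

I₀ ≈ 39.6 W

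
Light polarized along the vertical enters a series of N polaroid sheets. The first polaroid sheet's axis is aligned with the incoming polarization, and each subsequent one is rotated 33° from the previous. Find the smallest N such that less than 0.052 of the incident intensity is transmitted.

N = 10

First polarizer is aligned with the polarization: full transmission.
Each further stage multiplies by cos²(33°) = 0.7034.
After N polarizers: T = 0.7034^(N−1). Require T < 0.052 ⇒ N−1 > ln(0.052)/ln(0.7034) = 8.40, so N−1 ≥ 9 and N = 10.
Check: N=10 gives T = 0.04214 < 0.052; N=9 gives T = 0.0599.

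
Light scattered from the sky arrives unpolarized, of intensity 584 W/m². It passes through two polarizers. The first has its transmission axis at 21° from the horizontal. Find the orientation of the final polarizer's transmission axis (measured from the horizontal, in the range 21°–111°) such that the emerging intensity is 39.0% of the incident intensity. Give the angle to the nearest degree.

θ ≈ 49°

Unpolarized light through the first polarizer → I₁ = ½ I₀, now polarized at 21°.
Need I₂/I₀ = 0.39, so cos²(θ − 21°) = 0.39 / 0.5 = 0.78.
θ − 21° = arccos(√0.78) = 28.0°, giving θ ≈ 21 + 28.0 = 49.0°.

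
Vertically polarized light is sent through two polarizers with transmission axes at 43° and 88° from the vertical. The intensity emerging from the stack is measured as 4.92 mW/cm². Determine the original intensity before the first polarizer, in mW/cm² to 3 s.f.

I₀ ≈ 18.4 mW/cm²

I₁ = I₀ cos²(43° − 0°) = I₀ cos²(43°) = 0.5349 I₀.
I₂ = I₁ cos²(88° − 43°) = 0.5349 I₀ · cos²(45°) = 0.2674 I₀.
So 4.92 mW/cm² = 0.2674 I₀, giving I₀ = 4.92/0.2674 = 18.4 mW/cm².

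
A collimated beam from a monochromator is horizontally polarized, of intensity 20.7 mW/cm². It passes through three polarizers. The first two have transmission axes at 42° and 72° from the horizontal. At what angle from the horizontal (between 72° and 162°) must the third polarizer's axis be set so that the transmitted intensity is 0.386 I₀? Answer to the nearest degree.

θ ≈ 87°

I₁ = I₀ cos²(42° − 0°) = I₀ cos²(42°) = 0.5523 I₀.
I₂ = I₁ cos²(72° − 42°) = 0.5523 I₀ · cos²(30°) = 0.4142 I₀.
Need I₃/I₀ = 0.386, so cos²(θ − 72°) = 0.386 / 0.4142 = 0.9319.
θ − 72° = arccos(√0.9319) = 15.1°, giving θ ≈ 72 + 15.1 = 87.1°.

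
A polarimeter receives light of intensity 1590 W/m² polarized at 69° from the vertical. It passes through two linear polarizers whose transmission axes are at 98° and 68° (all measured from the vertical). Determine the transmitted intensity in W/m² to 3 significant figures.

I₁ = 1590 W/m² · cos²(29°) = 1216 W/m².
I₂ = I₁ · cos²(30°) = 1216 · 0.75 = 912.2 W/m².

I ≈ 912 W/m²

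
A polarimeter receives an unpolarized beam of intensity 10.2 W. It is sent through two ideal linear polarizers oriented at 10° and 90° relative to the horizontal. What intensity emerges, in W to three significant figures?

Unpolarized light through the first polarizer → I₁ = 10.2 W/2 = 5.1 W, polarized at 10°.
I₂ = I₁ · cos²(80°) = 5.1 · 0.03015 = 0.1538 W.

I ≈ 0.154 W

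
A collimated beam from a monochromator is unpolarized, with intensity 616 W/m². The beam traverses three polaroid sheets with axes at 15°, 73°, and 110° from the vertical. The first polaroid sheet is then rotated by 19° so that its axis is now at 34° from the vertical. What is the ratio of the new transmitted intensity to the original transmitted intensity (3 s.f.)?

I_new/I_old ≈ 2.15

Before rotation:
Unpolarized light through the first polarizer → I₁ = ½ I₀, now polarized at 15°.
I₂ = I₁ cos²(73° − 15°) = 0.5 I₀ · cos²(58°) = 0.1404 I₀.
I₃ = I₂ cos²(110° − 73°) = 0.1404 I₀ · cos²(37°) = 0.08955 I₀.
After rotation:
Unpolarized light through the first polarizer → I₁ = ½ I₀, now polarized at 34°.
I₂ = I₁ cos²(73° − 34°) = 0.5 I₀ · cos²(39°) = 0.302 I₀.
I₃ = I₂ cos²(110° − 73°) = 0.302 I₀ · cos²(37°) = 0.1926 I₀.
Ratio = 0.1926 / 0.08955 = 2.151.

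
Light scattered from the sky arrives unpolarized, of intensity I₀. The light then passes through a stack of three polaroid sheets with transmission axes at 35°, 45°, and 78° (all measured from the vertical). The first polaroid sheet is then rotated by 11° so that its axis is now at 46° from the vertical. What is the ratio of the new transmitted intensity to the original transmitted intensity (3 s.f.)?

Before rotation:
Unpolarized light through the first polarizer → I₁ = ½ I₀, now polarized at 35°.
I₂ = I₁ cos²(45° − 35°) = 0.5 I₀ · cos²(10°) = 0.4849 I₀.
I₃ = I₂ cos²(78° − 45°) = 0.4849 I₀ · cos²(33°) = 0.3411 I₀.
After rotation:
Unpolarized light through the first polarizer → I₁ = ½ I₀, now polarized at 46°.
I₂ = I₁ cos²(45° − 46°) = 0.5 I₀ · cos²(1°) = 0.4998 I₀.
I₃ = I₂ cos²(78° − 45°) = 0.4998 I₀ · cos²(33°) = 0.3516 I₀.
Ratio = 0.3516 / 0.3411 = 1.031.

I_new/I_old ≈ 1.03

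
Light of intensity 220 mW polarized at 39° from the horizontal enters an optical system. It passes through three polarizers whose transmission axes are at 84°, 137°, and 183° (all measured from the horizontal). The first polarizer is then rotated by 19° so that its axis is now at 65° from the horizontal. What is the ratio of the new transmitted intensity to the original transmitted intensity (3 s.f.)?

I_new/I_old ≈ 0.426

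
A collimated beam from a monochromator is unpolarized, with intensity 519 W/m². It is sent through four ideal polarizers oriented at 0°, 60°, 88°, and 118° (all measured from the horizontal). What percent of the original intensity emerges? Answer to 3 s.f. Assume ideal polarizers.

≈ 7.31%

Unpolarized light through the first polarizer → I₁ = 519 W/m²/2 = 259.5 W/m², polarized at 0°.
I₂ = I₁ · cos²(60°) = 259.5 · 0.25 = 64.88 W/m².
I₃ = I₂ · cos²(28°) = 64.88 · 0.7796 = 50.58 W/m².
I₄ = I₃ · cos²(30°) = 50.58 · 0.75 = 37.93 W/m².
That is 7.309% of the incident intensity.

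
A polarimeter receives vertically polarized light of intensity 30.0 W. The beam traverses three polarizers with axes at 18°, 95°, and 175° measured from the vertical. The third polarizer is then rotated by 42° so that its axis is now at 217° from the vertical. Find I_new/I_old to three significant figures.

I_new/I_old ≈ 9.31

Before rotation:
By Malus's law, I₁ = I₀ cos²(18° − 0°) = I₀ cos²(18°) = 0.9045 I₀.
I₂ = I₁ cos²(95° − 18°) = 0.9045 I₀ · cos²(77°) = 0.04577 I₀.
I₃ = I₂ cos²(175° − 95°) = 0.04577 I₀ · cos²(80°) = 0.00138 I₀.
After rotation:
I₁ = I₀ cos²(18° − 0°) = I₀ cos²(18°) = 0.9045 I₀.
I₂ = I₁ cos²(95° − 18°) = 0.9045 I₀ · cos²(77°) = 0.04577 I₀.
Angle between axes 2 and 3: 58°. I₃ = 0.04577 I₀ · cos²(58°) = 0.01285 I₀.
Ratio = 0.01285 / 0.00138 = 9.313.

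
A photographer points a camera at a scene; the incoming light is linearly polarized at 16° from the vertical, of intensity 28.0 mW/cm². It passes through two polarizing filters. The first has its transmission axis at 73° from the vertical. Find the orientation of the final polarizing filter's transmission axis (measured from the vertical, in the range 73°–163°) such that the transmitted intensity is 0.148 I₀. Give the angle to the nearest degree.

θ ≈ 118°

I₁ = I₀ cos²(73° − 16°) = I₀ cos²(57°) = 0.2966 I₀.
Need I₂/I₀ = 0.148, so cos²(θ − 73°) = 0.148 / 0.2966 = 0.4989.
θ − 73° = arccos(√0.4989) = 45.1°, giving θ ≈ 73 + 45.1 = 118.1°.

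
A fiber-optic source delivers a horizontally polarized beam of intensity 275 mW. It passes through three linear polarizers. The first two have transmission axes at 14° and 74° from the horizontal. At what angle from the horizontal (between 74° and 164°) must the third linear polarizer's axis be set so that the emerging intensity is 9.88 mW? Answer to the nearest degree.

By Malus's law, I₁ = I₀ cos²(14° − 0°) = I₀ cos²(14°) = 0.9415 I₀.
I₂ = I₁ cos²(74° − 14°) = 0.9415 I₀ · cos²(60°) = 0.2354 I₀.
Target fraction: 9.88 / 275 mW = 0.03593 of I₀.
Need I₃/I₀ = 0.03593, so cos²(θ − 74°) = 0.03593 / 0.2354 = 0.1526.
θ − 74° = arccos(√0.1526) = 67.0°, giving θ ≈ 74 + 67.0 = 141.0°.

θ ≈ 141°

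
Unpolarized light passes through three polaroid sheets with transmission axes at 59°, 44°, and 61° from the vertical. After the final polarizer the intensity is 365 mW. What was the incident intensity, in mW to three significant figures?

I₀ ≈ 856 mW

Unpolarized light through the first polarizer → I₁ = ½ I₀, now polarized at 59°.
I₂ = I₁ cos²(44° − 59°) = 0.5 I₀ · cos²(15°) = 0.4665 I₀.
I₃ = I₂ cos²(61° − 44°) = 0.4665 I₀ · cos²(17°) = 0.4266 I₀.
So 365 mW = 0.4266 I₀, giving I₀ = 365/0.4266 = 855.5 mW.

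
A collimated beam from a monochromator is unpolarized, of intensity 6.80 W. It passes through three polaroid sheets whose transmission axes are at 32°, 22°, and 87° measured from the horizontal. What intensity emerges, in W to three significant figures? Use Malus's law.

Unpolarized light through the first polarizer → I₁ = 6.80 W/2 = 3.4 W, polarized at 32°.
I₂ = I₁ · cos²(10°) = 3.4 · 0.9698 = 3.297 W.
I₃ = I₂ · cos²(65°) = 3.297 · 0.1786 = 0.5889 W.

I ≈ 0.589 W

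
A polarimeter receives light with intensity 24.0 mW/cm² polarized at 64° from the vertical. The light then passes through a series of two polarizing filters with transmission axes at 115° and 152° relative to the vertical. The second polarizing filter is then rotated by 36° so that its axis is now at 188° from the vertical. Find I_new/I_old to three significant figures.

I_new/I_old ≈ 0.134

Before rotation:
I₁ = I₀ cos²(115° − 64°) = I₀ cos²(51°) = 0.396 I₀.
I₂ = I₁ cos²(152° − 115°) = 0.396 I₀ · cos²(37°) = 0.2526 I₀.
After rotation:
I₁ = I₀ cos²(115° − 64°) = I₀ cos²(51°) = 0.396 I₀.
I₂ = I₁ cos²(188° − 115°) = 0.396 I₀ · cos²(73°) = 0.03385 I₀.
Ratio = 0.03385 / 0.2526 = 0.134.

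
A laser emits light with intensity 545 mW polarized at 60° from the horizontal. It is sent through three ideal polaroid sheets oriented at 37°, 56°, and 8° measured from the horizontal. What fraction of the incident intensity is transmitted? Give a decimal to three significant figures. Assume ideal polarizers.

By Malus's law, I₁ = 545 mW · cos²(23°) = 461.8 mW.
I₂ = I₁ · cos²(19°) = 461.8 · 0.894 = 412.8 mW.
I₃ = I₂ · cos²(48°) = 412.8 · 0.4477 = 184.8 mW.
Transmitted fraction = 0.3392.

I/I₀ ≈ 0.339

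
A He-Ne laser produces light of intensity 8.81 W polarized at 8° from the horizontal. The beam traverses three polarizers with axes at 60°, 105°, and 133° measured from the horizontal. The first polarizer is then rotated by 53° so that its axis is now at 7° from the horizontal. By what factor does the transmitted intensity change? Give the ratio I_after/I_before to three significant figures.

I_new/I_old ≈ 0.102

Before rotation:
I₁ = I₀ cos²(60° − 8°) = I₀ cos²(52°) = 0.379 I₀.
I₂ = I₁ cos²(105° − 60°) = 0.379 I₀ · cos²(45°) = 0.1895 I₀.
I₃ = I₂ cos²(133° − 105°) = 0.1895 I₀ · cos²(28°) = 0.1477 I₀.
After rotation:
I₁ = I₀ cos²(7° − 8°) = I₀ cos²(1°) = 0.9997 I₀.
Angle between axes 1 and 2: 82°. I₂ = 0.9997 I₀ · cos²(82°) = 0.01936 I₀.
I₃ = I₂ cos²(133° − 105°) = 0.01936 I₀ · cos²(28°) = 0.0151 I₀.
Ratio = 0.0151 / 0.1477 = 0.1022.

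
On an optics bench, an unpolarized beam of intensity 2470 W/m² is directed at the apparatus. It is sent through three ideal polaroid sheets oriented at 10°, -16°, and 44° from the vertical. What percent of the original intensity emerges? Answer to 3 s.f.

Unpolarized light through the first polarizer → I₁ = 2470 W/m²/2 = 1235 W/m², polarized at 10°.
I₂ = I₁ · cos²(26°) = 1235 · 0.8078 = 997.7 W/m².
I₃ = I₂ · cos²(60°) = 997.7 · 0.25 = 249.4 W/m².
That is 10.1% of the incident intensity.

≈ 10.1%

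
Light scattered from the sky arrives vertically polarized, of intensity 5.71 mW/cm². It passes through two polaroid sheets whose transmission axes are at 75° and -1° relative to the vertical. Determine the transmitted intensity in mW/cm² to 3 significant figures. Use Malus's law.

I ≈ 0.0224 mW/cm²

By Malus's law, I₁ = 5.71 mW/cm² · cos²(75°) = 0.3825 mW/cm².
I₂ = I₁ · cos²(76°) = 0.3825 · 0.05853 = 0.02239 mW/cm².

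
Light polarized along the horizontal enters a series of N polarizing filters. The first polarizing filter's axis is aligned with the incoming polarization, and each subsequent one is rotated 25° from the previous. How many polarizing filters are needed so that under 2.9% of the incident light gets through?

First polarizer is aligned with the polarization: full transmission.
Each further stage multiplies by cos²(25°) = 0.8214.
After N polarizers: T = 0.8214^(N−1). Require T < 0.029 ⇒ N−1 > ln(0.029)/ln(0.8214) = 17.99, so N−1 ≥ 18 and N = 19.
Check: N=19 gives T = 0.02897 < 0.029; N=18 gives T = 0.03527.

N = 19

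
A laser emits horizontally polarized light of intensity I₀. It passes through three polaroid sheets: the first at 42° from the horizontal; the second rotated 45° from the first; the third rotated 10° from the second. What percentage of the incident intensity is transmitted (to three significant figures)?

By Malus's law, I₁ = I₀ cos²(42° − 0°) = I₀ cos²(42°) = 0.5523 I₀.
I₂ = I₁ cos²(45°) = 0.5523 · 0.5 I₀ = 0.2761 I₀.
I₃ = I₂ cos²(10°) = 0.2761 · 0.9698 I₀ = 0.2678 I₀.
That is 26.78% of the incident intensity.

≈ 26.8%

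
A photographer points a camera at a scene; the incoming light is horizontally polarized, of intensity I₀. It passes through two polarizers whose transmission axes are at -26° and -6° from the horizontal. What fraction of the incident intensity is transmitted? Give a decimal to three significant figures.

≈ 0.713 I₀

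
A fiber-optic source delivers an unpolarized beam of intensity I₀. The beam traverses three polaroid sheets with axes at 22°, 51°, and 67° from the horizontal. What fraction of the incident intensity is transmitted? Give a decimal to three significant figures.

≈ 0.353 I₀

Unpolarized light through the first polarizer → I₁ = ½ I₀, now polarized at 22°.
I₂ = I₁ cos²(51° − 22°) = 0.5 I₀ · cos²(29°) = 0.3825 I₀.
I₃ = I₂ cos²(67° − 51°) = 0.3825 I₀ · cos²(16°) = 0.3534 I₀.
Transmitted fraction = 0.3534.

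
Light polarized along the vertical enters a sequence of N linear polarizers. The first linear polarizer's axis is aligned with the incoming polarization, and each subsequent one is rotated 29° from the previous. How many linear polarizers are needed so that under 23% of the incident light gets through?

First polarizer is aligned with the polarization: full transmission.
Each further stage multiplies by cos²(29°) = 0.765.
After N polarizers: T = 0.765^(N−1). Require T < 0.23 ⇒ N−1 > ln(0.23)/ln(0.765) = 5.49, so N−1 ≥ 6 and N = 7.
Check: N=7 gives T = 0.2004 < 0.23; N=6 gives T = 0.2619.

N = 7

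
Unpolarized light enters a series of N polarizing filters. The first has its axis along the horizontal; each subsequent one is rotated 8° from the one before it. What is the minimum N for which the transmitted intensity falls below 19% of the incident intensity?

N = 51

First polarizer halves the unpolarized light: factor 1/2.
Each further stage multiplies by cos²(8°) = 0.9806.
After N polarizers: T = 0.5·0.9806^(N−1). Require T < 0.19 ⇒ N−1 > ln(0.19/0.5)/ln(0.9806) = 49.47, so N−1 ≥ 50 and N = 51.
Check: N=51 gives T = 0.188 < 0.19; N=50 gives T = 0.1918.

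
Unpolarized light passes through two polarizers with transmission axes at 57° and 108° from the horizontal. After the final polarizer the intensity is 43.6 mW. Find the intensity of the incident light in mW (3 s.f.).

Unpolarized light through the first polarizer → I₁ = ½ I₀, now polarized at 57°.
I₂ = I₁ cos²(108° − 57°) = 0.5 I₀ · cos²(51°) = 0.198 I₀.
So 43.6 mW = 0.198 I₀, giving I₀ = 43.6/0.198 = 220.2 mW.

I₀ ≈ 220 mW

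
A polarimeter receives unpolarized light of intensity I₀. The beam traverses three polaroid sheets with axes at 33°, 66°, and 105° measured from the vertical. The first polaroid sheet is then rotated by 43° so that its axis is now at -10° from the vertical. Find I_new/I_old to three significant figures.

I_new/I_old ≈ 0.0832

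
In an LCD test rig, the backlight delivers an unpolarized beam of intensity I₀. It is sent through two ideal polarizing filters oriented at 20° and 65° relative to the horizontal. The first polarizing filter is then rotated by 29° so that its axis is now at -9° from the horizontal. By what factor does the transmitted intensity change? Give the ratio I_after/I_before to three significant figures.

I_new/I_old ≈ 0.152

Before rotation:
Unpolarized light through the first polarizer → I₁ = ½ I₀, now polarized at 20°.
I₂ = I₁ cos²(65° − 20°) = 0.5 I₀ · cos²(45°) = 0.25 I₀.
After rotation:
Unpolarized light through the first polarizer → I₁ = ½ I₀, now polarized at -9°.
I₂ = I₁ cos²(65° + 9°) = 0.5 I₀ · cos²(74°) = 0.03799 I₀.
Ratio = 0.03799 / 0.25 = 0.152.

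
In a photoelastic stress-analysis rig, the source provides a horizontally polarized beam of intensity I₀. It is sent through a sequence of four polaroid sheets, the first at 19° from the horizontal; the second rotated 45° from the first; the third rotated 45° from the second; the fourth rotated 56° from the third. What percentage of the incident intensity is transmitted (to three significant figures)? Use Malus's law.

≈ 6.99%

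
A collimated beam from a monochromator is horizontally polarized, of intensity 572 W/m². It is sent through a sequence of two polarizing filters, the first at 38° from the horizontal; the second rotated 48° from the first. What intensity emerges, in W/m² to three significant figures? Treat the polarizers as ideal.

I ≈ 159 W/m²

I₁ = 572 W/m² · cos²(38°) = 355.2 W/m².
I₂ = I₁ · cos²(48°) = 355.2 · 0.4477 = 159 W/m².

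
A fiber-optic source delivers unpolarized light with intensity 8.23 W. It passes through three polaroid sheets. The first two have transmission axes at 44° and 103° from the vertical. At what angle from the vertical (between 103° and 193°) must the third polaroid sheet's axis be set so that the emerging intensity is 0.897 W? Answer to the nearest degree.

Unpolarized light through the first polarizer → I₁ = ½ I₀, now polarized at 44°.
I₂ = I₁ cos²(103° − 44°) = 0.5 I₀ · cos²(59°) = 0.1326 I₀.
Target fraction: 0.897 / 8.23 W = 0.109 of I₀.
Need I₃/I₀ = 0.109, so cos²(θ − 103°) = 0.109 / 0.1326 = 0.8218.
θ − 103° = arccos(√0.8218) = 25.0°, giving θ ≈ 103 + 25.0 = 128.0°.

θ ≈ 128°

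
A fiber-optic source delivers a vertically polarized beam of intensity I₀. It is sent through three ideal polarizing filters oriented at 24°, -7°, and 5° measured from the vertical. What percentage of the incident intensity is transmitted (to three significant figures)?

I₁ = I₀ cos²(24° − 0°) = I₀ cos²(24°) = 0.8346 I₀.
I₂ = I₁ cos²(-7° − 24°) = 0.8346 I₀ · cos²(31°) = 0.6132 I₀.
I₃ = I₂ cos²(5° + 7°) = 0.6132 I₀ · cos²(12°) = 0.5867 I₀.
That is 58.67% of the incident intensity.

≈ 58.7%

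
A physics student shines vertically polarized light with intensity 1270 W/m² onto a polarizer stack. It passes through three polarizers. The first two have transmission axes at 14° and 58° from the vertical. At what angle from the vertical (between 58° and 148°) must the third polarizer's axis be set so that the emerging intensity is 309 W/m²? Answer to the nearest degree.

θ ≈ 103°

I₁ = I₀ cos²(14° − 0°) = I₀ cos²(14°) = 0.9415 I₀.
I₂ = I₁ cos²(58° − 14°) = 0.9415 I₀ · cos²(44°) = 0.4872 I₀.
Target fraction: 309 / 1270 W/m² = 0.2433 of I₀.
Need I₃/I₀ = 0.2433, so cos²(θ − 58°) = 0.2433 / 0.4872 = 0.4994.
θ − 58° = arccos(√0.4994) = 45.0°, giving θ ≈ 58 + 45.0 = 103.0°.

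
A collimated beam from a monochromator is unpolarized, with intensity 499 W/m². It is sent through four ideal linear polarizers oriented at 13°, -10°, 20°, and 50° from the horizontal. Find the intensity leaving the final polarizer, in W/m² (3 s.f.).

Unpolarized light through the first polarizer → I₁ = 499 W/m²/2 = 249.5 W/m², polarized at 13°.
I₂ = I₁ · cos²(23°) = 249.5 · 0.8473 = 211.4 W/m².
I₃ = I₂ · cos²(30°) = 211.4 · 0.75 = 158.6 W/m².
I₄ = I₃ · cos²(30°) = 158.6 · 0.75 = 118.9 W/m².

I ≈ 119 W/m²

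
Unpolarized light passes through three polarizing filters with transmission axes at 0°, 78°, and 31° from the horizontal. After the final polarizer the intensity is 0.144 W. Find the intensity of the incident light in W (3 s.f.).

I₀ ≈ 14.3 W

Unpolarized light through the first polarizer → I₁ = ½ I₀, now polarized at 0°.
I₂ = I₁ cos²(78° − 0°) = 0.5 I₀ · cos²(78°) = 0.02161 I₀.
I₃ = I₂ cos²(31° − 78°) = 0.02161 I₀ · cos²(47°) = 0.01005 I₀.
So 0.144 W = 0.01005 I₀, giving I₀ = 0.144/0.01005 = 14.32 W.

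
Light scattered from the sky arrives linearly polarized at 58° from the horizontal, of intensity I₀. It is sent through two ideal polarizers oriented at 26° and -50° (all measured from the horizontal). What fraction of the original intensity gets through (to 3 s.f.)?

≈ 0.0421 I₀

I₁ = I₀ cos²(26° − 58°) = I₀ cos²(32°) = 0.7192 I₀.
I₂ = I₁ cos²(-50° − 26°) = 0.7192 I₀ · cos²(76°) = 0.04209 I₀.
Transmitted fraction = 0.04209.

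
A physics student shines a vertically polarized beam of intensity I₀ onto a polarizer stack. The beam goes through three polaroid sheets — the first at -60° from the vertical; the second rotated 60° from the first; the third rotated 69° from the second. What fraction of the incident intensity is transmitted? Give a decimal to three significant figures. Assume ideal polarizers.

≈ 0.00803 I₀

By Malus's law, I₁ = I₀ cos²(-60° − 0°) = I₀ cos²(60°) = 0.25 I₀.
I₂ = I₁ cos²(60°) = 0.25 · 0.25 I₀ = 0.0625 I₀.
I₃ = I₂ cos²(69°) = 0.0625 · 0.1284 I₀ = 0.008027 I₀.
Transmitted fraction = 0.008027.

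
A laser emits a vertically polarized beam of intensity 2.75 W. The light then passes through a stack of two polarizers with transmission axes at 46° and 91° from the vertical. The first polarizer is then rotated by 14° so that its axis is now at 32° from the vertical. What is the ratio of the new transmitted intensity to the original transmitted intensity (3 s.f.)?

I_new/I_old ≈ 0.791

Before rotation:
By Malus's law, I₁ = I₀ cos²(46° − 0°) = I₀ cos²(46°) = 0.4826 I₀.
I₂ = I₁ cos²(91° − 46°) = 0.4826 I₀ · cos²(45°) = 0.2413 I₀.
After rotation:
I₁ = I₀ cos²(32° − 0°) = I₀ cos²(32°) = 0.7192 I₀.
I₂ = I₁ cos²(91° − 32°) = 0.7192 I₀ · cos²(59°) = 0.1908 I₀.
Ratio = 0.1908 / 0.2413 = 0.7907.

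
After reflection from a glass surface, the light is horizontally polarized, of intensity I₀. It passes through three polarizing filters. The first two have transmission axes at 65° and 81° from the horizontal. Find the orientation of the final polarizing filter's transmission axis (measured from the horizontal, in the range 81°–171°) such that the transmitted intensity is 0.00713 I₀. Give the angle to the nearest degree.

I₁ = I₀ cos²(65° − 0°) = I₀ cos²(65°) = 0.1786 I₀.
I₂ = I₁ cos²(81° − 65°) = 0.1786 I₀ · cos²(16°) = 0.165 I₀.
Need I₃/I₀ = 0.00713, so cos²(θ − 81°) = 0.00713 / 0.165 = 0.0432.
θ − 81° = arccos(√0.0432) = 78.0°, giving θ ≈ 81 + 78.0 = 159.0°.

θ ≈ 159°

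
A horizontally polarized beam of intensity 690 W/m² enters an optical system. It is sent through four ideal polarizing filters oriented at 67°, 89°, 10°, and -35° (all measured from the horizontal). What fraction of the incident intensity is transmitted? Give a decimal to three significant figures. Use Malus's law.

I/I₀ ≈ 0.00239

By Malus's law, I₁ = 690 W/m² · cos²(67°) = 105.3 W/m².
I₂ = I₁ · cos²(22°) = 105.3 · 0.8597 = 90.56 W/m².
I₃ = I₂ · cos²(79°) = 90.56 · 0.03641 = 3.297 W/m².
I₄ = I₃ · cos²(45°) = 3.297 · 0.5 = 1.649 W/m².
Transmitted fraction = 0.002389.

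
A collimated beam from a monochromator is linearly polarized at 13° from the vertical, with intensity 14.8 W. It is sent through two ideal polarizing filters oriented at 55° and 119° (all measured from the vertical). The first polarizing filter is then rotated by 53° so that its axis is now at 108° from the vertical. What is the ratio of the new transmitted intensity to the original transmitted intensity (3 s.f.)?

Before rotation:
I₁ = I₀ cos²(55° − 13°) = I₀ cos²(42°) = 0.5523 I₀.
I₂ = I₁ cos²(119° − 55°) = 0.5523 I₀ · cos²(64°) = 0.1061 I₀.
After rotation:
I₁ = I₀ cos²(108° − 13°) = I₀ cos²(85°) = 0.007596 I₀.
I₂ = I₁ cos²(119° − 108°) = 0.007596 I₀ · cos²(11°) = 0.00732 I₀.
Ratio = 0.00732 / 0.1061 = 0.06897.

I_new/I_old ≈ 0.0690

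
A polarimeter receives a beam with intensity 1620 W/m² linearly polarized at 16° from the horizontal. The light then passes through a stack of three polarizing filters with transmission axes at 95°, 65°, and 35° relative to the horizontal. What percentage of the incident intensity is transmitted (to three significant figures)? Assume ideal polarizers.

I₁ = 1620 W/m² · cos²(79°) = 58.98 W/m².
I₂ = I₁ · cos²(30°) = 58.98 · 0.75 = 44.24 W/m².
I₃ = I₂ · cos²(30°) = 44.24 · 0.75 = 33.18 W/m².
That is 2.048% of the incident intensity.

≈ 2.05%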